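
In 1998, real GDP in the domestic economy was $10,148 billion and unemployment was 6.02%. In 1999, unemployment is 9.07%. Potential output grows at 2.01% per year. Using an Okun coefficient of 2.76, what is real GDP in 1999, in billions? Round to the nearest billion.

$9,498 billion

Δu = 9.07 - 6.02 = 3.05 points.
Okun's law (growth form): g_Y = g_Y* - β × Δu = 2.01 - 2.76 × (3.05) = 2.01 - 8.418 = -6.408%.
Real GDP in the next year = 10148 × (1 - 6.408/100) = 10148 × 0.93592 ≈ 9498 billion.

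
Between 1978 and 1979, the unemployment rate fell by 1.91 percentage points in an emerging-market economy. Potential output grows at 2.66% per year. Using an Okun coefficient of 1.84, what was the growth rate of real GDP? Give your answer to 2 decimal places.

Growth-rate Okun's law: g_Y = g_Y* - β × Δu.
g_Y = 2.66 - 1.84 × (-1.91) = 2.66 + 3.5144 = 6.1744%, i.e. 6.17% to 2 d.p.

6.17%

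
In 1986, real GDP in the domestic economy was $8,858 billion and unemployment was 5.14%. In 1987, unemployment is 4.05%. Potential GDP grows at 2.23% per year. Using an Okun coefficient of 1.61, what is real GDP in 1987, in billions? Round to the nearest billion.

$9,211 billion

Δu = 4.05 - 5.14 = -1.09 points.
Okun's law (growth form): g_Y = g_Y* - β × Δu = 2.23 - 1.61 × (-1.09) = 2.23 + 1.7549 = 3.9849%.
Real GDP in the next year = 8858 × (1 + 3.9849/100) = 8858 × 1.039849 ≈ 9211 billion.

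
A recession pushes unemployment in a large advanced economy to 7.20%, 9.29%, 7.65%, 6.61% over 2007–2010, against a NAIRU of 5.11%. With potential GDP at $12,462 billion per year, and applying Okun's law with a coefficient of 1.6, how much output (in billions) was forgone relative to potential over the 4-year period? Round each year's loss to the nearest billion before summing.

Year 2007: gap = -1.6 × (7.2 - 5.11) = -3.344%, loss ≈ 12462 × 3.344/100 ≈ 417.
Year 2008: gap = -1.6 × (9.29 - 5.11) = -6.688%, loss ≈ 12462 × 6.688/100 ≈ 833.
Year 2009: gap = -1.6 × (7.65 - 5.11) = -4.064%, loss ≈ 12462 × 4.064/100 ≈ 506.
Year 2010: gap = -1.6 × (6.61 - 5.11) = -2.4%, loss ≈ 12462 × 2.4/100 ≈ 299.
Total lost output = 417 + 833 + 506 + 299 = 2055 billion.

$2,055 billion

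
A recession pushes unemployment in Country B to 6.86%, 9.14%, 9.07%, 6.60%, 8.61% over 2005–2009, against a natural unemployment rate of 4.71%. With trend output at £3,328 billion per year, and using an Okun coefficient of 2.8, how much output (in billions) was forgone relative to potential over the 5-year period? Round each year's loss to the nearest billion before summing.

£1,558 billion

Year 2005: gap = -2.8 × (6.86 - 4.71) = -6.02%, loss ≈ 3328 × 6.02/100 ≈ 200.
Year 2006: gap = -2.8 × (9.14 - 4.71) = -12.404%, loss ≈ 3328 × 12.404/100 ≈ 413.
Year 2007: gap = -2.8 × (9.07 - 4.71) = -12.208%, loss ≈ 3328 × 12.208/100 ≈ 406.
Year 2008: gap = -2.8 × (6.6 - 4.71) = -5.292%, loss ≈ 3328 × 5.292/100 ≈ 176.
Year 2009: gap = -2.8 × (8.61 - 4.71) = -10.92%, loss ≈ 3328 × 10.92/100 ≈ 363.
Total lost output = 200 + 413 + 406 + 176 + 363 = 1558 billion.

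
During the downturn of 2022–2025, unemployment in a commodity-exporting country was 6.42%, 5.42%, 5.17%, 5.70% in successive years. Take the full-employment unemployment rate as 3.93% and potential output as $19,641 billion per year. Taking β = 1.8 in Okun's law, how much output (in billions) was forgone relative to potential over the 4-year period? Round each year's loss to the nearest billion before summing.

$2,471 billion

Year 2022: gap = -1.8 × (6.42 - 3.93) = -4.482%, loss ≈ 19641 × 4.482/100 ≈ 880.
Year 2023: gap = -1.8 × (5.42 - 3.93) = -2.682%, loss ≈ 19641 × 2.682/100 ≈ 527.
Year 2024: gap = -1.8 × (5.17 - 3.93) = -2.232%, loss ≈ 19641 × 2.232/100 ≈ 438.
Year 2025: gap = -1.8 × (5.7 - 3.93) = -3.186%, loss ≈ 19641 × 3.186/100 ≈ 626.
Total lost output = 880 + 527 + 438 + 626 = 2471 billion.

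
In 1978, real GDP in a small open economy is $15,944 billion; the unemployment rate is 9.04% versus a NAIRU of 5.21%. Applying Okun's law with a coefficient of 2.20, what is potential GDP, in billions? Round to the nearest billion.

$17,411 billion

Unemployment gap = 9.04 - 5.21 = 3.83 points, so output gap = -2.2 × 3.83 = -8.426%.
Since Y = Y* × (1 + gap/100), Y* = 15944/0.91574 ≈ 17411 billion.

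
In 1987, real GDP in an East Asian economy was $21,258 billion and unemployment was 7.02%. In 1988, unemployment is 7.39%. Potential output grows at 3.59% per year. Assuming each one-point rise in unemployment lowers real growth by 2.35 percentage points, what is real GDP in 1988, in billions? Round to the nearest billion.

Δu = 7.39 - 7.02 = 0.37 points.
Okun's law (growth form): g_Y = g_Y* - β × Δu = 3.59 - 2.35 × (0.37) = 3.59 - 0.8695 = 2.7205%.
Real GDP in the next year = 21258 × (1 + 2.7205/100) = 21258 × 1.027205 ≈ 21836 billion.

$21,836 billion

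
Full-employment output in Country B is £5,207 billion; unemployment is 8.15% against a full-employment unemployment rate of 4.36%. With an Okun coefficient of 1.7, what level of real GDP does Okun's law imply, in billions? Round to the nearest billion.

£4,872 billion

Unemployment gap = 8.15 - 4.36 = 3.79 points, so the output gap is -1.7 × 3.79 = -6.443%.
Actual GDP = 5207 × (1 - 6.443/100) = 5207 × 0.93557 ≈ 4872 billion.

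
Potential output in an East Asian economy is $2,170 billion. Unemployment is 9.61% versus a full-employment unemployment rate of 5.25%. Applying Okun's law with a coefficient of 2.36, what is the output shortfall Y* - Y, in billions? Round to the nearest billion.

$223 billion

Output gap = -2.36 × (9.61 - 5.25) = -2.36 × 4.36 = -10.2896%.
Actual GDP ≈ 2170 × 0.897104 ≈ 1947 billion, so the shortfall is 2170 - 1947 = 223 billion.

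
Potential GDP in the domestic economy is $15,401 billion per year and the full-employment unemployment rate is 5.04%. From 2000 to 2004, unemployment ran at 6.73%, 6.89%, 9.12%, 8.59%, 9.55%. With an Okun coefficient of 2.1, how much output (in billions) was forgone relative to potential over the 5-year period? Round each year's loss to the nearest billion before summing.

$5,072 billion

Year 2000: gap = -2.1 × (6.73 - 5.04) = -3.549%, loss ≈ 15401 × 3.549/100 ≈ 547.
Year 2001: gap = -2.1 × (6.89 - 5.04) = -3.885%, loss ≈ 15401 × 3.885/100 ≈ 598.
Year 2002: gap = -2.1 × (9.12 - 5.04) = -8.568%, loss ≈ 15401 × 8.568/100 ≈ 1320.
Year 2003: gap = -2.1 × (8.59 - 5.04) = -7.455%, loss ≈ 15401 × 7.455/100 ≈ 1148.
Year 2004: gap = -2.1 × (9.55 - 5.04) = -9.471%, loss ≈ 15401 × 9.471/100 ≈ 1459.
Total lost output = 547 + 598 + 1320 + 1148 + 1459 = 5072 billion.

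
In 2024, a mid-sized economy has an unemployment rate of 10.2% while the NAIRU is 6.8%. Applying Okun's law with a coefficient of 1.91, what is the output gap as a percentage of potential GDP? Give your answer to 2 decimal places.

-6.49%

The unemployment gap is 10.2 - 6.8 = 3.4 percentage points.
Okun's law gives an output gap of -1.91 × 3.4 = -6.494%, i.e. 6.49% below potential.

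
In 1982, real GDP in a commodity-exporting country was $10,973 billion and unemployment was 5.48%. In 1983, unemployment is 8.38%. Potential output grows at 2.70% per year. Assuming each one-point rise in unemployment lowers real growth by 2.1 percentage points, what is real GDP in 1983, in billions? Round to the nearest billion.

Δu = 8.38 - 5.48 = 2.9 points.
Okun's law (growth form): g_Y = g_Y* - β × Δu = 2.70 - 2.1 × (2.90) = 2.7 - 6.09 = -3.39%.
Real GDP in the next year = 10973 × (1 - 3.39/100) = 10973 × 0.9661 ≈ 10601 billion.

$10,601 billion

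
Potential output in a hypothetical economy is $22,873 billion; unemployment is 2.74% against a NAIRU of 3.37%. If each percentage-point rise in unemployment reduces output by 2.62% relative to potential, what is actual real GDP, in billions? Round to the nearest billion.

Unemployment gap = 2.74 - 3.37 = -0.63 points, so the output gap is -2.62 × (-0.63) = 1.6506%.
Actual GDP = 22873 × (1 + 1.6506/100) = 22873 × 1.016506 ≈ 23251 billion.

$23,251 billion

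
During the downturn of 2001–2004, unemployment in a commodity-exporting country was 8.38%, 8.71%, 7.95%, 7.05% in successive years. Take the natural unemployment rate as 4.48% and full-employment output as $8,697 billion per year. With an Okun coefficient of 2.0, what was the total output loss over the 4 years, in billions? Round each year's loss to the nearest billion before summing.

Year 2001: gap = -2.0 × (8.38 - 4.48) = -7.8%, loss ≈ 8697 × 7.8/100 ≈ 678.
Year 2002: gap = -2.0 × (8.71 - 4.48) = -8.46%, loss ≈ 8697 × 8.46/100 ≈ 736.
Year 2003: gap = -2.0 × (7.95 - 4.48) = -6.94%, loss ≈ 8697 × 6.94/100 ≈ 604.
Year 2004: gap = -2.0 × (7.05 - 4.48) = -5.14%, loss ≈ 8697 × 5.14/100 ≈ 447.
Total lost output = 678 + 736 + 604 + 447 = 2465 billion.

$2,465 billion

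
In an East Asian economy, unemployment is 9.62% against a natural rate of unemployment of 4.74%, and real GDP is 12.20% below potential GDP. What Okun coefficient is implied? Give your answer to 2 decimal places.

Okun's law: output gap = -β × (u - u*).
-12.20 = -β × (9.62 - 4.74) = -β × 4.88, so β = 12.2/4.88 = 2.50.

β ≈ 2.50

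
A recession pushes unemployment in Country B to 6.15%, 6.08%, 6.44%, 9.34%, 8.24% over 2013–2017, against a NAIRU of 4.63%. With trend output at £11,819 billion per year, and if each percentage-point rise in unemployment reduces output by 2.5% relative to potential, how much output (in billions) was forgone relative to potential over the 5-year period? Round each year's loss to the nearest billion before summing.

Year 2013: gap = -2.5 × (6.15 - 4.63) = -3.8%, loss ≈ 11819 × 3.8/100 ≈ 449.
Year 2014: gap = -2.5 × (6.08 - 4.63) = -3.625%, loss ≈ 11819 × 3.625/100 ≈ 428.
Year 2015: gap = -2.5 × (6.44 - 4.63) = -4.525%, loss ≈ 11819 × 4.525/100 ≈ 535.
Year 2016: gap = -2.5 × (9.34 - 4.63) = -11.775%, loss ≈ 11819 × 11.775/100 ≈ 1392.
Year 2017: gap = -2.5 × (8.24 - 4.63) = -9.025%, loss ≈ 11819 × 9.025/100 ≈ 1067.
Total lost output = 449 + 428 + 535 + 1392 + 1067 = 3871 billion.

£3,871 billion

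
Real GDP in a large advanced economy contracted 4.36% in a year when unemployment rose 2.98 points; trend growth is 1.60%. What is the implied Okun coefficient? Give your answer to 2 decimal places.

Growth form: g_Y = g_Y* - β × Δu, so β = (g_Y* - g_Y)/Δu.
β = (1.6 + 4.36)/2.98 = 5.96/2.98 = 2.00.

β ≈ 2.00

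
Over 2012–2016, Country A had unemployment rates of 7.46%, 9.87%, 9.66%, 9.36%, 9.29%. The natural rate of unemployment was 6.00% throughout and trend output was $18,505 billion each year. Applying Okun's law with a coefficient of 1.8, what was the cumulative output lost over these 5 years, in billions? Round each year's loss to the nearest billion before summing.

$5,209 billion

Year 2012: gap = -1.8 × (7.46 - 6) = -2.628%, loss ≈ 18505 × 2.628/100 ≈ 486.
Year 2013: gap = -1.8 × (9.87 - 6) = -6.966%, loss ≈ 18505 × 6.966/100 ≈ 1289.
Year 2014: gap = -1.8 × (9.66 - 6) = -6.588%, loss ≈ 18505 × 6.588/100 ≈ 1219.
Year 2015: gap = -1.8 × (9.36 - 6) = -6.048%, loss ≈ 18505 × 6.048/100 ≈ 1119.
Year 2016: gap = -1.8 × (9.29 - 6) = -5.922%, loss ≈ 18505 × 5.922/100 ≈ 1096.
Total lost output = 486 + 1289 + 1219 + 1119 + 1096 = 5209 billion.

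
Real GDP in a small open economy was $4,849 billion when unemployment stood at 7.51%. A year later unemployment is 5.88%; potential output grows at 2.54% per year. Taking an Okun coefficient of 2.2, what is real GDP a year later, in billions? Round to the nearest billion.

Δu = 5.88 - 7.51 = -1.63 points.
Okun's law (growth form): g_Y = g_Y* - β × Δu = 2.54 - 2.2 × (-1.63) = 2.54 + 3.586 = 6.126%.
Real GDP in the next year = 4849 × (1 + 6.126/100) = 4849 × 1.06126 ≈ 5146 billion.

$5,146 billion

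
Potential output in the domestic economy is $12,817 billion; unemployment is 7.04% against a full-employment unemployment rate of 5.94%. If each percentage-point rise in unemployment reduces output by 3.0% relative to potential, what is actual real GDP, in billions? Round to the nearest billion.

Unemployment gap = 7.04 - 5.94 = 1.1 points, so the output gap is -3 × 1.1 = -3.3%.
Actual GDP = 12817 × (1 - 3.3/100) = 12817 × 0.967 ≈ 12394 billion.

$12,394 billion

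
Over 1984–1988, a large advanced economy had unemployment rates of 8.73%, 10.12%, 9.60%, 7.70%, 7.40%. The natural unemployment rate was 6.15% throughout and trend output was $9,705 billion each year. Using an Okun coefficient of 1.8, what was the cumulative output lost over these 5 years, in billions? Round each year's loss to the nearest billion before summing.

Year 1984: gap = -1.8 × (8.73 - 6.15) = -4.644%, loss ≈ 9705 × 4.644/100 ≈ 451.
Year 1985: gap = -1.8 × (10.12 - 6.15) = -7.146%, loss ≈ 9705 × 7.146/100 ≈ 694.
Year 1986: gap = -1.8 × (9.6 - 6.15) = -6.21%, loss ≈ 9705 × 6.21/100 ≈ 603.
Year 1987: gap = -1.8 × (7.7 - 6.15) = -2.79%, loss ≈ 9705 × 2.79/100 ≈ 271.
Year 1988: gap = -1.8 × (7.4 - 6.15) = -2.25%, loss ≈ 9705 × 2.25/100 ≈ 218.
Total lost output = 451 + 694 + 603 + 271 + 218 = 2237 billion.

$2,237 billion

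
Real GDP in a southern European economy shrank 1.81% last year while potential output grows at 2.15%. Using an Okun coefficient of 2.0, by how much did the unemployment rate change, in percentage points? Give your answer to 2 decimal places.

Growth-rate Okun's law: g_Y = g_Y* - β × Δu, so Δu = (g_Y* - g_Y)/β.
Δu = (2.15 + 1.81)/2.0 = 3.96/2.0 = 1.98 percentage points.

1.98 percentage points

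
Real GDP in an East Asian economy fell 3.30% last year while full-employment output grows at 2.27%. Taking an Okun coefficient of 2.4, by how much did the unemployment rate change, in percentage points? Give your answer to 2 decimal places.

Growth-rate Okun's law: g_Y = g_Y* - β × Δu, so Δu = (g_Y* - g_Y)/β.
Δu = (2.27 + 3.3)/2.4 = 5.57/2.4 = 2.32 percentage points.

2.32 percentage points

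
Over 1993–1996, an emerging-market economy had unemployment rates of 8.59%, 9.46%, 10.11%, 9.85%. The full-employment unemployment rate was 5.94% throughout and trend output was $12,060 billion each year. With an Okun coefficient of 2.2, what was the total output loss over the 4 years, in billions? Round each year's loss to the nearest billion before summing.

Year 1993: gap = -2.2 × (8.59 - 5.94) = -5.83%, loss ≈ 12060 × 5.83/100 ≈ 703.
Year 1994: gap = -2.2 × (9.46 - 5.94) = -7.744%, loss ≈ 12060 × 7.744/100 ≈ 934.
Year 1995: gap = -2.2 × (10.11 - 5.94) = -9.174%, loss ≈ 12060 × 9.174/100 ≈ 1106.
Year 1996: gap = -2.2 × (9.85 - 5.94) = -8.602%, loss ≈ 12060 × 8.602/100 ≈ 1037.
Total lost output = 703 + 934 + 1106 + 1037 = 3780 billion.

$3,780 billion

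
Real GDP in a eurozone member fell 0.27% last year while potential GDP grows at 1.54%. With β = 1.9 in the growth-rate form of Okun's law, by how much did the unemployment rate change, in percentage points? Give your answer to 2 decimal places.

Growth-rate Okun's law: g_Y = g_Y* - β × Δu, so Δu = (g_Y* - g_Y)/β.
Δu = (1.54 + 0.27)/1.9 = 1.81/1.9 = 0.95 percentage points.

0.95 percentage points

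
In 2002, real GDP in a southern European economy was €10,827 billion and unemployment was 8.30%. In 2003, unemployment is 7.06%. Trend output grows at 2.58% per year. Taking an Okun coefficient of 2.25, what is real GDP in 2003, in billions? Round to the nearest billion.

Δu = 7.06 - 8.3 = -1.24 points.
Okun's law (growth form): g_Y = g_Y* - β × Δu = 2.58 - 2.25 × (-1.24) = 2.58 + 2.79 = 5.37%.
Real GDP in the next year = 10827 × (1 + 5.37/100) = 10827 × 1.0537 ≈ 11408 billion.

€11,408 billion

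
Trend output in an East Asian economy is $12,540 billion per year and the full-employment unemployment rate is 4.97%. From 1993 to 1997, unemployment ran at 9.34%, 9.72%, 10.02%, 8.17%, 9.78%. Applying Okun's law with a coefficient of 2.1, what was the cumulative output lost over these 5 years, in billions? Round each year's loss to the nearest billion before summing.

$5,842 billion

Year 1993: gap = -2.1 × (9.34 - 4.97) = -9.177%, loss ≈ 12540 × 9.177/100 ≈ 1151.
Year 1994: gap = -2.1 × (9.72 - 4.97) = -9.975%, loss ≈ 12540 × 9.975/100 ≈ 1251.
Year 1995: gap = -2.1 × (10.02 - 4.97) = -10.605%, loss ≈ 12540 × 10.605/100 ≈ 1330.
Year 1996: gap = -2.1 × (8.17 - 4.97) = -6.72%, loss ≈ 12540 × 6.72/100 ≈ 843.
Year 1997: gap = -2.1 × (9.78 - 4.97) = -10.101%, loss ≈ 12540 × 10.101/100 ≈ 1267.
Total lost output = 1151 + 1251 + 1330 + 843 + 1267 = 5842 billion.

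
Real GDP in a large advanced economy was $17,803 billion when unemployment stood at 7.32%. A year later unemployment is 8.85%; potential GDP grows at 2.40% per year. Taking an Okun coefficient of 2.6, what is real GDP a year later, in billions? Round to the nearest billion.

Δu = 8.85 - 7.32 = 1.53 points.
Okun's law (growth form): g_Y = g_Y* - β × Δu = 2.40 - 2.6 × (1.53) = 2.4 - 3.978 = -1.578%.
Real GDP in the next year = 17803 × (1 - 1.578/100) = 17803 × 0.98422 ≈ 17522 billion.

$17,522 billion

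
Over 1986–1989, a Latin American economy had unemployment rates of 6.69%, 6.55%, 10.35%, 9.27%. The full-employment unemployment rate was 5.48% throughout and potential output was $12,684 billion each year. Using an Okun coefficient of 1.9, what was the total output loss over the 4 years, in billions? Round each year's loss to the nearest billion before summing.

$2,637 billion

Year 1986: gap = -1.9 × (6.69 - 5.48) = -2.299%, loss ≈ 12684 × 2.299/100 ≈ 292.
Year 1987: gap = -1.9 × (6.55 - 5.48) = -2.033%, loss ≈ 12684 × 2.033/100 ≈ 258.
Year 1988: gap = -1.9 × (10.35 - 5.48) = -9.253%, loss ≈ 12684 × 9.253/100 ≈ 1174.
Year 1989: gap = -1.9 × (9.27 - 5.48) = -7.201%, loss ≈ 12684 × 7.201/100 ≈ 913.
Total lost output = 292 + 258 + 1174 + 913 = 2637 billion.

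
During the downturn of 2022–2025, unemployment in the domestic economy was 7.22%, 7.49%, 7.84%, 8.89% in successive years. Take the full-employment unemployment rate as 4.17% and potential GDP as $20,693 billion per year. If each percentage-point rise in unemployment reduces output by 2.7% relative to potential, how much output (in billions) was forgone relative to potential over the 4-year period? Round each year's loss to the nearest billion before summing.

Year 2022: gap = -2.7 × (7.22 - 4.17) = -8.235%, loss ≈ 20693 × 8.235/100 ≈ 1704.
Year 2023: gap = -2.7 × (7.49 - 4.17) = -8.964%, loss ≈ 20693 × 8.964/100 ≈ 1855.
Year 2024: gap = -2.7 × (7.84 - 4.17) = -9.909%, loss ≈ 20693 × 9.909/100 ≈ 2050.
Year 2025: gap = -2.7 × (8.89 - 4.17) = -12.744%, loss ≈ 20693 × 12.744/100 ≈ 2637.
Total lost output = 1704 + 1855 + 2050 + 2637 = 8246 billion.

$8,246 billion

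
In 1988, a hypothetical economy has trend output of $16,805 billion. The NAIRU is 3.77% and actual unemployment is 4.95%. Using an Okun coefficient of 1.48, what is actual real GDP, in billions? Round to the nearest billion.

Unemployment gap = 4.95 - 3.77 = 1.18 points, so the output gap is -1.48 × 1.18 = -1.7464%.
Actual GDP = 16805 × (1 - 1.7464/100) = 16805 × 0.982536 ≈ 16512 billion.

$16,512 billion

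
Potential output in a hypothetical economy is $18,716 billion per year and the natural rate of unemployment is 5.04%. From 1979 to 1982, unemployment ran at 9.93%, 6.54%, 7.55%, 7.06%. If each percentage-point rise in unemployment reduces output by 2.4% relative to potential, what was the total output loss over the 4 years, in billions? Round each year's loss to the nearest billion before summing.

Year 1979: gap = -2.4 × (9.93 - 5.04) = -11.736%, loss ≈ 18716 × 11.736/100 ≈ 2197.
Year 1980: gap = -2.4 × (6.54 - 5.04) = -3.6%, loss ≈ 18716 × 3.6/100 ≈ 674.
Year 1981: gap = -2.4 × (7.55 - 5.04) = -6.024%, loss ≈ 18716 × 6.024/100 ≈ 1127.
Year 1982: gap = -2.4 × (7.06 - 5.04) = -4.848%, loss ≈ 18716 × 4.848/100 ≈ 907.
Total lost output = 2197 + 674 + 1127 + 907 = 4905 billion.

$4,905 billion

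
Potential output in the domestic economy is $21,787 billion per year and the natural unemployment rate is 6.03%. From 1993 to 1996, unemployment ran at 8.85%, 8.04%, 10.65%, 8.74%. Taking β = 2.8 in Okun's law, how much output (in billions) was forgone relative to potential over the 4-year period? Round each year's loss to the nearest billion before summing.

$7,417 billion

Year 1993: gap = -2.8 × (8.85 - 6.03) = -7.896%, loss ≈ 21787 × 7.896/100 ≈ 1720.
Year 1994: gap = -2.8 × (8.04 - 6.03) = -5.628%, loss ≈ 21787 × 5.628/100 ≈ 1226.
Year 1995: gap = -2.8 × (10.65 - 6.03) = -12.936%, loss ≈ 21787 × 12.936/100 ≈ 2818.
Year 1996: gap = -2.8 × (8.74 - 6.03) = -7.588%, loss ≈ 21787 × 7.588/100 ≈ 1653.
Total lost output = 1720 + 1226 + 2818 + 1653 = 7417 billion.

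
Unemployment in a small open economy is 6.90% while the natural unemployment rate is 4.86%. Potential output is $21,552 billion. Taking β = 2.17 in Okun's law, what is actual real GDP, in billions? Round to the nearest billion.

Unemployment gap = 6.9 - 4.86 = 2.04 points, so the output gap is -2.17 × 2.04 = -4.4268%.
Actual GDP = 21552 × (1 - 4.4268/100) = 21552 × 0.955732 ≈ 20598 billion.

$20,598 billion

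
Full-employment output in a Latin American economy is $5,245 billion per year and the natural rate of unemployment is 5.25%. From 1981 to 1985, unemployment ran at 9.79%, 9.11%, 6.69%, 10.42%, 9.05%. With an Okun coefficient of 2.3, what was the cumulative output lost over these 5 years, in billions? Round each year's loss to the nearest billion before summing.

$2,270 billion

Year 1981: gap = -2.3 × (9.79 - 5.25) = -10.442%, loss ≈ 5245 × 10.442/100 ≈ 548.
Year 1982: gap = -2.3 × (9.11 - 5.25) = -8.878%, loss ≈ 5245 × 8.878/100 ≈ 466.
Year 1983: gap = -2.3 × (6.69 - 5.25) = -3.312%, loss ≈ 5245 × 3.312/100 ≈ 174.
Year 1984: gap = -2.3 × (10.42 - 5.25) = -11.891%, loss ≈ 5245 × 11.891/100 ≈ 624.
Year 1985: gap = -2.3 × (9.05 - 5.25) = -8.74%, loss ≈ 5245 × 8.74/100 ≈ 458.
Total lost output = 548 + 466 + 174 + 624 + 458 = 2270 billion.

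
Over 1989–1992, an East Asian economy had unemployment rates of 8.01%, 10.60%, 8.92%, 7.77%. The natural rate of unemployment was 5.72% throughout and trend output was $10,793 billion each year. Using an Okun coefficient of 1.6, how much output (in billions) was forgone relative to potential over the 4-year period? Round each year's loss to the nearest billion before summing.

$2,145 billion

Year 1989: gap = -1.6 × (8.01 - 5.72) = -3.664%, loss ≈ 10793 × 3.664/100 ≈ 395.
Year 1990: gap = -1.6 × (10.6 - 5.72) = -7.808%, loss ≈ 10793 × 7.808/100 ≈ 843.
Year 1991: gap = -1.6 × (8.92 - 5.72) = -5.12%, loss ≈ 10793 × 5.12/100 ≈ 553.
Year 1992: gap = -1.6 × (7.77 - 5.72) = -3.28%, loss ≈ 10793 × 3.28/100 ≈ 354.
Total lost output = 395 + 843 + 553 + 354 = 2145 billion.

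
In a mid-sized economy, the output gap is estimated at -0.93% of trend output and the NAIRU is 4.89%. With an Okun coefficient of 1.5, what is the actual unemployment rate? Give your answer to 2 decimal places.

From Okun's law, u - u* = -(output gap)/β = -(-0.93)/1.5 = 0.62 points.
So u = 4.89 + 0.62 = 5.51%.

5.51%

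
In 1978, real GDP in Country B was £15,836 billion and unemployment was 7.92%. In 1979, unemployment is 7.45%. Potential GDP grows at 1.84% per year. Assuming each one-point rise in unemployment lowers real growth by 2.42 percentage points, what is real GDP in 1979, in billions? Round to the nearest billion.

Δu = 7.45 - 7.92 = -0.47 points.
Okun's law (growth form): g_Y = g_Y* - β × Δu = 1.84 - 2.42 × (-0.47) = 1.84 + 1.1374 = 2.9774%.
Real GDP in the next year = 15836 × (1 + 2.9774/100) = 15836 × 1.029774 ≈ 16308 billion.

£16,308 billion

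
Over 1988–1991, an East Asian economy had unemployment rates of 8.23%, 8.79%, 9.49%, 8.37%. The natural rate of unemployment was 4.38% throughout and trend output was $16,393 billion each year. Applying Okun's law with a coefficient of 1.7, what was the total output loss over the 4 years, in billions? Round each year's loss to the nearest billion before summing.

Year 1988: gap = -1.7 × (8.23 - 4.38) = -6.545%, loss ≈ 16393 × 6.545/100 ≈ 1073.
Year 1989: gap = -1.7 × (8.79 - 4.38) = -7.497%, loss ≈ 16393 × 7.497/100 ≈ 1229.
Year 1990: gap = -1.7 × (9.49 - 4.38) = -8.687%, loss ≈ 16393 × 8.687/100 ≈ 1424.
Year 1991: gap = -1.7 × (8.37 - 4.38) = -6.783%, loss ≈ 16393 × 6.783/100 ≈ 1112.
Total lost output = 1073 + 1229 + 1424 + 1112 = 4838 billion.

$4,838 billion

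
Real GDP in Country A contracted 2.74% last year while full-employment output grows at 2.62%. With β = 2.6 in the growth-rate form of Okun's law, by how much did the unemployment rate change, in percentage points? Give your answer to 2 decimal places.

2.06 percentage points

Growth-rate Okun's law: g_Y = g_Y* - β × Δu, so Δu = (g_Y* - g_Y)/β.
Δu = (2.62 + 2.74)/2.6 = 5.36/2.6 = 2.06 percentage points.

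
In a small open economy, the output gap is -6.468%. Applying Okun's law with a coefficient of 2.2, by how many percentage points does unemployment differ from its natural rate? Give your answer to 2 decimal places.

Okun's law: output gap = -β × (u - u*), so u - u* = -(output gap)/β.
u - u* = -(-6.468)/2.2 = 2.94 percentage points.

2.94 percentage points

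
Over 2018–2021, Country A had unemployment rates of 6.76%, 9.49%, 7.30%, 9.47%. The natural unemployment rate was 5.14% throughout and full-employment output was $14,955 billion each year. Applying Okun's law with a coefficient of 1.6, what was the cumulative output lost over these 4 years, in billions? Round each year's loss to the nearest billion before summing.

Year 2018: gap = -1.6 × (6.76 - 5.14) = -2.592%, loss ≈ 14955 × 2.592/100 ≈ 388.
Year 2019: gap = -1.6 × (9.49 - 5.14) = -6.96%, loss ≈ 14955 × 6.96/100 ≈ 1041.
Year 2020: gap = -1.6 × (7.3 - 5.14) = -3.456%, loss ≈ 14955 × 3.456/100 ≈ 517.
Year 2021: gap = -1.6 × (9.47 - 5.14) = -6.928%, loss ≈ 14955 × 6.928/100 ≈ 1036.
Total lost output = 388 + 1041 + 517 + 1036 = 2982 billion.

$2,982 billion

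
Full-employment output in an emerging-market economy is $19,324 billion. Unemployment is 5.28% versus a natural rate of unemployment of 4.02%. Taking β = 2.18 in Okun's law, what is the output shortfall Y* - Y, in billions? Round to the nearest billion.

$531 billion

Output gap = -2.18 × (5.28 - 4.02) = -2.18 × 1.26 = -2.7468%.
Actual GDP ≈ 19324 × 0.972532 ≈ 18793 billion, so the shortfall is 19324 - 18793 = 531 billion.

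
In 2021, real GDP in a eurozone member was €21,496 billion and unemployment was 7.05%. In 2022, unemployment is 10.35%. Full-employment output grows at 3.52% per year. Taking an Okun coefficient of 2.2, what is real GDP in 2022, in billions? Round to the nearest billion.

Δu = 10.35 - 7.05 = 3.3 points.
Okun's law (growth form): g_Y = g_Y* - β × Δu = 3.52 - 2.2 × (3.30) = 3.52 - 7.26 = -3.74%.
Real GDP in the next year = 21496 × (1 - 3.74/100) = 21496 × 0.9626 ≈ 20692 billion.

€20,692 billion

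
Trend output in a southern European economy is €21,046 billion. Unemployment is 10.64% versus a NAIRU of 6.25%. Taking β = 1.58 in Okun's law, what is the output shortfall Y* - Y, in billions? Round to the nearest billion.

€1,460 billion

Output gap = -1.58 × (10.64 - 6.25) = -1.58 × 4.39 = -6.9362%.
Actual GDP ≈ 21046 × 0.930638 ≈ 19586 billion, so the shortfall is 21046 - 19586 = 1460 billion.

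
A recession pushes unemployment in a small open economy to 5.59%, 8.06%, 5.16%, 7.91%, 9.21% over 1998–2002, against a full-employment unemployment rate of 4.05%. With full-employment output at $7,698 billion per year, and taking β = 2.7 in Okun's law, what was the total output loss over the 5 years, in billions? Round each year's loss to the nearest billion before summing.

Year 1998: gap = -2.7 × (5.59 - 4.05) = -4.158%, loss ≈ 7698 × 4.158/100 ≈ 320.
Year 1999: gap = -2.7 × (8.06 - 4.05) = -10.827%, loss ≈ 7698 × 10.827/100 ≈ 833.
Year 2000: gap = -2.7 × (5.16 - 4.05) = -2.997%, loss ≈ 7698 × 2.997/100 ≈ 231.
Year 2001: gap = -2.7 × (7.91 - 4.05) = -10.422%, loss ≈ 7698 × 10.422/100 ≈ 802.
Year 2002: gap = -2.7 × (9.21 - 4.05) = -13.932%, loss ≈ 7698 × 13.932/100 ≈ 1072.
Total lost output = 320 + 833 + 231 + 802 + 1072 = 3258 billion.

$3,258 billion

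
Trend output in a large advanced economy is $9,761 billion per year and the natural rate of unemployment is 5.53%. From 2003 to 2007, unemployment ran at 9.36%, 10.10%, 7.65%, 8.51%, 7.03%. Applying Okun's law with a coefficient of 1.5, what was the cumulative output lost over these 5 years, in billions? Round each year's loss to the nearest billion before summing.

$2,196 billion

Year 2003: gap = -1.5 × (9.36 - 5.53) = -5.745%, loss ≈ 9761 × 5.745/100 ≈ 561.
Year 2004: gap = -1.5 × (10.1 - 5.53) = -6.855%, loss ≈ 9761 × 6.855/100 ≈ 669.
Year 2005: gap = -1.5 × (7.65 - 5.53) = -3.18%, loss ≈ 9761 × 3.18/100 ≈ 310.
Year 2006: gap = -1.5 × (8.51 - 5.53) = -4.47%, loss ≈ 9761 × 4.47/100 ≈ 436.
Year 2007: gap = -1.5 × (7.03 - 5.53) = -2.25%, loss ≈ 9761 × 2.25/100 ≈ 220.
Total lost output = 561 + 669 + 310 + 436 + 220 = 2196 billion.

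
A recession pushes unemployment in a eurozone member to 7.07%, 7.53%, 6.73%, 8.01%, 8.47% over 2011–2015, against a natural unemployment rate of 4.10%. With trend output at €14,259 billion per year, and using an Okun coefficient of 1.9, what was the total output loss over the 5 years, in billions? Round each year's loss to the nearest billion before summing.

€4,690 billion

Year 2011: gap = -1.9 × (7.07 - 4.1) = -5.643%, loss ≈ 14259 × 5.643/100 ≈ 805.
Year 2012: gap = -1.9 × (7.53 - 4.1) = -6.517%, loss ≈ 14259 × 6.517/100 ≈ 929.
Year 2013: gap = -1.9 × (6.73 - 4.1) = -4.997%, loss ≈ 14259 × 4.997/100 ≈ 713.
Year 2014: gap = -1.9 × (8.01 - 4.1) = -7.429%, loss ≈ 14259 × 7.429/100 ≈ 1059.
Year 2015: gap = -1.9 × (8.47 - 4.1) = -8.303%, loss ≈ 14259 × 8.303/100 ≈ 1184.
Total lost output = 805 + 929 + 713 + 1059 + 1184 = 4690 billion.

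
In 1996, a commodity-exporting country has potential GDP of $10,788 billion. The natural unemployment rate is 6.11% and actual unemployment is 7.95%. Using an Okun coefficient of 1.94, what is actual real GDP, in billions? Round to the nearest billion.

$10,403 billion

Unemployment gap = 7.95 - 6.11 = 1.84 points, so the output gap is -1.94 × 1.84 = -3.5696%.
Actual GDP = 10788 × (1 - 3.5696/100) = 10788 × 0.964304 ≈ 10403 billion.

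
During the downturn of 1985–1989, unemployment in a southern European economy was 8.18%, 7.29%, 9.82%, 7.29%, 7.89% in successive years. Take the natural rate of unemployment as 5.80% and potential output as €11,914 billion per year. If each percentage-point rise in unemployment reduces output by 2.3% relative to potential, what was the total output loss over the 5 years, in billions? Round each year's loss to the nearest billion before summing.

€3,143 billion

Year 1985: gap = -2.3 × (8.18 - 5.8) = -5.474%, loss ≈ 11914 × 5.474/100 ≈ 652.
Year 1986: gap = -2.3 × (7.29 - 5.8) = -3.427%, loss ≈ 11914 × 3.427/100 ≈ 408.
Year 1987: gap = -2.3 × (9.82 - 5.8) = -9.246%, loss ≈ 11914 × 9.246/100 ≈ 1102.
Year 1988: gap = -2.3 × (7.29 - 5.8) = -3.427%, loss ≈ 11914 × 3.427/100 ≈ 408.
Year 1989: gap = -2.3 × (7.89 - 5.8) = -4.807%, loss ≈ 11914 × 4.807/100 ≈ 573.
Total lost output = 652 + 408 + 1102 + 408 + 573 = 3143 billion.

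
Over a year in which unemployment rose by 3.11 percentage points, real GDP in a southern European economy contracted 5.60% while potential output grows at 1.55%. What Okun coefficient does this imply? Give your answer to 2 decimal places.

β ≈ 2.30

Growth form: g_Y = g_Y* - β × Δu, so β = (g_Y* - g_Y)/Δu.
β = (1.55 + 5.6)/3.11 = 7.15/3.11 = 2.30.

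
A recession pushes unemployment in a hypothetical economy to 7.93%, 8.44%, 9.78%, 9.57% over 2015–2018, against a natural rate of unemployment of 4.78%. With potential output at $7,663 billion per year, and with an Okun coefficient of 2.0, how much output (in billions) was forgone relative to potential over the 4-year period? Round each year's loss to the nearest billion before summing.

$2,544 billion

Year 2015: gap = -2.0 × (7.93 - 4.78) = -6.3%, loss ≈ 7663 × 6.3/100 ≈ 483.
Year 2016: gap = -2.0 × (8.44 - 4.78) = -7.32%, loss ≈ 7663 × 7.32/100 ≈ 561.
Year 2017: gap = -2.0 × (9.78 - 4.78) = -10%, loss ≈ 7663 × 10/100 ≈ 766.
Year 2018: gap = -2.0 × (9.57 - 4.78) = -9.58%, loss ≈ 7663 × 9.58/100 ≈ 734.
Total lost output = 483 + 561 + 766 + 734 = 2544 billion.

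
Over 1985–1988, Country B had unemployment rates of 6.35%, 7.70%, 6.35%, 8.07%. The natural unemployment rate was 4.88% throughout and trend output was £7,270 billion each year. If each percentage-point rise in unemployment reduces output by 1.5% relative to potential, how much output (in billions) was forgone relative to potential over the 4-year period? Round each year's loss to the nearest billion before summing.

Year 1985: gap = -1.5 × (6.35 - 4.88) = -2.205%, loss ≈ 7270 × 2.205/100 ≈ 160.
Year 1986: gap = -1.5 × (7.7 - 4.88) = -4.23%, loss ≈ 7270 × 4.23/100 ≈ 308.
Year 1987: gap = -1.5 × (6.35 - 4.88) = -2.205%, loss ≈ 7270 × 2.205/100 ≈ 160.
Year 1988: gap = -1.5 × (8.07 - 4.88) = -4.785%, loss ≈ 7270 × 4.785/100 ≈ 348.
Total lost output = 160 + 308 + 160 + 348 = 976 billion.

£976 billion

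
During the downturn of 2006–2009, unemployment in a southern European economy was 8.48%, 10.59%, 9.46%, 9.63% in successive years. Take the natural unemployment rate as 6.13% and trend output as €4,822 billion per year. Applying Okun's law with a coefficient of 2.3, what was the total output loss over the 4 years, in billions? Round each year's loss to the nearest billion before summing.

€1,513 billion

Year 2006: gap = -2.3 × (8.48 - 6.13) = -5.405%, loss ≈ 4822 × 5.405/100 ≈ 261.
Year 2007: gap = -2.3 × (10.59 - 6.13) = -10.258%, loss ≈ 4822 × 10.258/100 ≈ 495.
Year 2008: gap = -2.3 × (9.46 - 6.13) = -7.659%, loss ≈ 4822 × 7.659/100 ≈ 369.
Year 2009: gap = -2.3 × (9.63 - 6.13) = -8.05%, loss ≈ 4822 × 8.05/100 ≈ 388.
Total lost output = 261 + 495 + 369 + 388 = 1513 billion.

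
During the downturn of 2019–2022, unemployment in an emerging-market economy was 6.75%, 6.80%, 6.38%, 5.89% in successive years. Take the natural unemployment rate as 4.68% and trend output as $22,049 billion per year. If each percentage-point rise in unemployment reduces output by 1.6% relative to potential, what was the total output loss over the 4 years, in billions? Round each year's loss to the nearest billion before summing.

$2,505 billion

Year 2019: gap = -1.6 × (6.75 - 4.68) = -3.312%, loss ≈ 22049 × 3.312/100 ≈ 730.
Year 2020: gap = -1.6 × (6.8 - 4.68) = -3.392%, loss ≈ 22049 × 3.392/100 ≈ 748.
Year 2021: gap = -1.6 × (6.38 - 4.68) = -2.72%, loss ≈ 22049 × 2.72/100 ≈ 600.
Year 2022: gap = -1.6 × (5.89 - 4.68) = -1.936%, loss ≈ 22049 × 1.936/100 ≈ 427.
Total lost output = 730 + 748 + 600 + 427 = 2505 billion.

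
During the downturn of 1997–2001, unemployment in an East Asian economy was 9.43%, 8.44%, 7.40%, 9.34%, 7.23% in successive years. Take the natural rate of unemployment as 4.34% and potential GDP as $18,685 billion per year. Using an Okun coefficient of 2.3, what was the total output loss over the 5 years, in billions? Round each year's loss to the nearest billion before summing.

Year 1997: gap = -2.3 × (9.43 - 4.34) = -11.707%, loss ≈ 18685 × 11.707/100 ≈ 2187.
Year 1998: gap = -2.3 × (8.44 - 4.34) = -9.43%, loss ≈ 18685 × 9.43/100 ≈ 1762.
Year 1999: gap = -2.3 × (7.4 - 4.34) = -7.038%, loss ≈ 18685 × 7.038/100 ≈ 1315.
Year 2000: gap = -2.3 × (9.34 - 4.34) = -11.5%, loss ≈ 18685 × 11.5/100 ≈ 2149.
Year 2001: gap = -2.3 × (7.23 - 4.34) = -6.647%, loss ≈ 18685 × 6.647/100 ≈ 1242.
Total lost output = 2187 + 1762 + 1315 + 2149 + 1242 = 8655 billion.

$8,655 billion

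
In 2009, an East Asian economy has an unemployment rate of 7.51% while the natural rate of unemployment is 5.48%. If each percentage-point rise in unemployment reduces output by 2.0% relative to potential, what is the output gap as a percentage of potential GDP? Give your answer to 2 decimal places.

-4.06%

The unemployment gap is 7.51 - 5.48 = 2.03 percentage points.
Okun's law gives an output gap of -2 × 2.03 = -4.06%, i.e. 4.06% below potential.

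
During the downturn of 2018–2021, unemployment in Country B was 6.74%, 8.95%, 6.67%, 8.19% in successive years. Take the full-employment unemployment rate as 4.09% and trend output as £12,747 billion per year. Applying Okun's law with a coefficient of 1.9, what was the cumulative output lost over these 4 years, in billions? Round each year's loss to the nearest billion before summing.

Year 2018: gap = -1.9 × (6.74 - 4.09) = -5.035%, loss ≈ 12747 × 5.035/100 ≈ 642.
Year 2019: gap = -1.9 × (8.95 - 4.09) = -9.234%, loss ≈ 12747 × 9.234/100 ≈ 1177.
Year 2020: gap = -1.9 × (6.67 - 4.09) = -4.902%, loss ≈ 12747 × 4.902/100 ≈ 625.
Year 2021: gap = -1.9 × (8.19 - 4.09) = -7.79%, loss ≈ 12747 × 7.79/100 ≈ 993.
Total lost output = 642 + 1177 + 625 + 993 = 3437 billion.

£3,437 billion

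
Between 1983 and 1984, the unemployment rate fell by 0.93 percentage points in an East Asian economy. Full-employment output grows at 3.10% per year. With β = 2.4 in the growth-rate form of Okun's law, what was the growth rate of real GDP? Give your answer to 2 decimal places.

5.33%

Growth-rate Okun's law: g_Y = g_Y* - β × Δu.
g_Y = 3.10 - 2.4 × (-0.93) = 3.1 + 2.232 = 5.332%, i.e. 5.33% to 2 d.p.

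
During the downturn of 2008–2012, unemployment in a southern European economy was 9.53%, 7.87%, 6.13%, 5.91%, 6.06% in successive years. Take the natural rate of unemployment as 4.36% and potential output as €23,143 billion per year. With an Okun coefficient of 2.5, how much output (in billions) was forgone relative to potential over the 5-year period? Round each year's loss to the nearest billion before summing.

Year 2008: gap = -2.5 × (9.53 - 4.36) = -12.925%, loss ≈ 23143 × 12.925/100 ≈ 2991.
Year 2009: gap = -2.5 × (7.87 - 4.36) = -8.775%, loss ≈ 23143 × 8.775/100 ≈ 2031.
Year 2010: gap = -2.5 × (6.13 - 4.36) = -4.425%, loss ≈ 23143 × 4.425/100 ≈ 1024.
Year 2011: gap = -2.5 × (5.91 - 4.36) = -3.875%, loss ≈ 23143 × 3.875/100 ≈ 897.
Year 2012: gap = -2.5 × (6.06 - 4.36) = -4.25%, loss ≈ 23143 × 4.25/100 ≈ 984.
Total lost output = 2991 + 2031 + 1024 + 897 + 984 = 7927 billion.

€7,927 billion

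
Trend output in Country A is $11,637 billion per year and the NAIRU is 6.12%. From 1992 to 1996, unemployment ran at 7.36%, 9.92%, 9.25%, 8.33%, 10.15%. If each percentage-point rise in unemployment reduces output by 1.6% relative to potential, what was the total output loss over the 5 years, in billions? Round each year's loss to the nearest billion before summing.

$2,683 billion

Year 1992: gap = -1.6 × (7.36 - 6.12) = -1.984%, loss ≈ 11637 × 1.984/100 ≈ 231.
Year 1993: gap = -1.6 × (9.92 - 6.12) = -6.08%, loss ≈ 11637 × 6.08/100 ≈ 708.
Year 1994: gap = -1.6 × (9.25 - 6.12) = -5.008%, loss ≈ 11637 × 5.008/100 ≈ 583.
Year 1995: gap = -1.6 × (8.33 - 6.12) = -3.536%, loss ≈ 11637 × 3.536/100 ≈ 411.
Year 1996: gap = -1.6 × (10.15 - 6.12) = -6.448%, loss ≈ 11637 × 6.448/100 ≈ 750.
Total lost output = 231 + 708 + 583 + 411 + 750 = 2683 billion.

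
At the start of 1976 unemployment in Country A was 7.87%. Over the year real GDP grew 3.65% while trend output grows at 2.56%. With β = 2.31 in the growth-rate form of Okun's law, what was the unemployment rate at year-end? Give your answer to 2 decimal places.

Growth-rate Okun's law: g_Y = g_Y* - β × Δu, so Δu = (g_Y* - g_Y)/β.
Δu = (2.56 - 3.65)/2.31 = -1.09/2.31 = -0.47 percentage points.
Year-end unemployment = 7.87 - 0.47 = 7.40%.

7.40%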